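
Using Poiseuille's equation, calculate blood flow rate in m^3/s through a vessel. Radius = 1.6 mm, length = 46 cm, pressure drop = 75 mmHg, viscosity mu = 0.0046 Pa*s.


Q = pi*r^4*dP / (8*mu*L)
r = 0.0016 m, L = 0.46 m
dP = 75 mmHg = 9999.15 Pa
Q = 1.2162e-05 m^3/s


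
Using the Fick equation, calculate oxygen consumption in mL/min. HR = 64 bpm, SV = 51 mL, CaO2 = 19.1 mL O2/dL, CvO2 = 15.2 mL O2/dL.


CO = HR*SV = 64*51/1000 = 3.264 L/min
a-v O2 diff = 19.1 - 15.2 = 3.9 mL/dL
VO2 = CO * (CaO2-CvO2) * 10 dL/L
VO2 = 3.264 * 3.9 * 10
VO2 = 127.3 mL/min


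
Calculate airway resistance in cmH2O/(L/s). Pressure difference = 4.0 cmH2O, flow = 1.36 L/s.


R = dP / flow
R = 4.0 / 1.36
R = 2.941 cmH2O/(L/s)


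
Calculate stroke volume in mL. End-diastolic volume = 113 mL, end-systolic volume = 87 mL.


SV = EDV - ESV
SV = 113 - 87
SV = 26 mL


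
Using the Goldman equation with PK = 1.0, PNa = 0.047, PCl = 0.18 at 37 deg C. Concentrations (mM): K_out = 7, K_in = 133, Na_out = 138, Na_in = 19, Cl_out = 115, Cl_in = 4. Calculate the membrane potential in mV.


Vm = (RT/F)*ln((PK*Ko + PNa*Nao + PCl*Cli)/(PK*Ki + PNa*Nai + PCl*Clo))
Numer = 14.206, Denom = 154.593
Vm = -63.8 mV


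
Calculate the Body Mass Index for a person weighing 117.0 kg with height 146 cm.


BMI = weight / height^2
height = 146 cm = 1.46 m
BMI = 117.0 / 1.46^2
BMI = 54.89 kg/m^2


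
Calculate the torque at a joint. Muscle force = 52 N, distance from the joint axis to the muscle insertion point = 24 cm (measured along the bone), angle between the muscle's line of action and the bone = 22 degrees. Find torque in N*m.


Torque = F * d * sin(theta)   (moment arm = d*sin(theta))
d = 24 cm = 0.24 m
Torque = 52 * 0.24 * sin(22)
Torque = 4.675 N*m


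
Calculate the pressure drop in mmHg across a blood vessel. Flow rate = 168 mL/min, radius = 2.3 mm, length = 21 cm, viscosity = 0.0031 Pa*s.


dP = 8*mu*L*Q / (pi*r^4)
Q = 168 mL/min = 2.8e-06 m^3/s
dP = 165.87 Pa = 165.87 / 133.322 mmHg = 1.244 mmHg


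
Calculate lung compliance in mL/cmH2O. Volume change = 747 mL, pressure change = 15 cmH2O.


C = dV / dP
C = 747 / 15
C = 49.8 mL/cmH2O


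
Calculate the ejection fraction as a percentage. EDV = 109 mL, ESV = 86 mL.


SV = EDV - ESV = 109 - 86 = 23 mL
EF = SV/EDV * 100 = 23/109 * 100
EF = 21.1%


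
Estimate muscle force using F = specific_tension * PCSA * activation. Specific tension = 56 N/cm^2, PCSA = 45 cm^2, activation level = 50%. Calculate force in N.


F = sigma * PCSA * activation
F = 56 * 45 * 0.5
F = 1260 N


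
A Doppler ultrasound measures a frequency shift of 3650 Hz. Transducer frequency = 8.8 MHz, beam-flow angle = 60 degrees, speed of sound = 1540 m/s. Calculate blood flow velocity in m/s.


v = fd * c / (2 * f0 * cos(theta))
v = 3650 * 1540 / (2 * 8.8000e+06 * cos(60))
v = 0.6387 m/s


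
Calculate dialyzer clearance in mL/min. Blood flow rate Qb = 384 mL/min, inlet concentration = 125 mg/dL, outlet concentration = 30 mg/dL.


K = Qb * (Cb_in - Cb_out) / Cb_in
K = 384 * (125 - 30) / 125
K = 291.8 mL/min


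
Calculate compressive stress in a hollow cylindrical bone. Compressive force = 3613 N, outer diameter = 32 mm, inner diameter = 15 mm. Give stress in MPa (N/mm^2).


A = pi*(r_o^2 - r_i^2)
r_o = 16 mm, r_i = 7.5 mm
A = 627.533 mm^2
sigma = F/A = 3613 / 627.533
sigma = 5.757 MPa


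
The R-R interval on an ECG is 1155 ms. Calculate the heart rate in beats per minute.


HR = 60 / RR_interval(s)
RR = 1155 ms = 1.155 s
HR = 60 / 1.155 = 51.95 bpm


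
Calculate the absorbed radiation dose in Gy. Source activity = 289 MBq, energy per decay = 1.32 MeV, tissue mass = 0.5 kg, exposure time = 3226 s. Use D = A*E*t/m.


A = 289 MBq = 2.8900e+08 Bq
E = 1.32 MeV = 2.11464e-13 J
D = A*E*t/m = 2.8900e+08*2.11464e-13*3226/0.5
D = 0.3943 Gy


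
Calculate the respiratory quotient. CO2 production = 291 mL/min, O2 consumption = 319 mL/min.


RQ = VCO2 / VO2
RQ = 291 / 319
RQ = 0.9122


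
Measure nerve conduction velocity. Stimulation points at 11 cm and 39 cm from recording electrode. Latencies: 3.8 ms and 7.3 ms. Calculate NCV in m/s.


Distance = (39 - 11) / 100 = 0.28 m
dt = (7.3 - 3.8) / 1000 = 0.0035 s
NCV = dist / dt = 80 m/s


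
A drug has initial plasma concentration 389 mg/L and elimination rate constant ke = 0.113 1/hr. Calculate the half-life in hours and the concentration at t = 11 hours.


t_half = ln(2) / ke = 0.693147 / 0.113 = 6.134 hr
C(t) = C0 * exp(-ke*t) = 389 * exp(-0.113*11)
C(11) = 112.2 mg/L


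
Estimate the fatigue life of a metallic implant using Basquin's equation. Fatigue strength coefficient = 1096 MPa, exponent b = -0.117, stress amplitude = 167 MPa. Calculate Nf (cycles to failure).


sigma_a = sigma_f' * (2Nf)^b
2Nf = (sigma_a/sigma_f')^(1/b)
2Nf = (167/1096)^(1/-0.117)
2Nf = 9631858.9
Nf = 4.8159e+06


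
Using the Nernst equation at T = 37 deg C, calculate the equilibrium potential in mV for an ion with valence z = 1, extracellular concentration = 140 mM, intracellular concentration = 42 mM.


E = (RT/(zF)) * ln(C_out/C_in)
T = 37 + 273.15 = 310.15 K
E = (8.314 * 310.15 / (1 * 96485)) * ln(140/42)
E = 32.18 mV


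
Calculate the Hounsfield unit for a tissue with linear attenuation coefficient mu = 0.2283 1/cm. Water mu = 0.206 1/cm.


HU = ((mu_tissue - mu_water) / mu_water) * 1000
HU = ((0.2283 - 0.206) / 0.206) * 1000
HU = 108.3


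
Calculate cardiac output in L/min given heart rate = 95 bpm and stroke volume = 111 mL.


CO = HR * SV
CO = 95 * 111 / 1000
CO = 10.54 L/min


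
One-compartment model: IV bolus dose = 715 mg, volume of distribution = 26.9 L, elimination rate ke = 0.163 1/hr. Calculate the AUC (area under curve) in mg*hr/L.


C0 = Dose/Vd = 715/26.9 = 26.5799 mg/L
AUC = C0/ke = 26.5799/0.163
AUC = 163.1 mg*hr/L


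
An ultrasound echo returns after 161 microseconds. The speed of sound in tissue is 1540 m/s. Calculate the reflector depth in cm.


depth = c * t / 2
t = 161 us = 1.6100e-04 s
depth = 1540 * 1.6100e-04 / 2
depth = 0.12397 m = 12.397 cm


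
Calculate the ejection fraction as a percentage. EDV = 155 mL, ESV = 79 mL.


SV = EDV - ESV = 155 - 79 = 76 mL
EF = SV/EDV * 100 = 76/155 * 100
EF = 49.03%


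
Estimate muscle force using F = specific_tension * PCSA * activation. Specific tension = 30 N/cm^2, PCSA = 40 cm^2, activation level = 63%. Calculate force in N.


F = sigma * PCSA * activation
F = 30 * 40 * 0.63
F = 756 N


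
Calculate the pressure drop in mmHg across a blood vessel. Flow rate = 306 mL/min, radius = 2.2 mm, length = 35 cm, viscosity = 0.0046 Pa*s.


dP = 8*mu*L*Q / (pi*r^4)
Q = 306 mL/min = 5.1e-06 m^3/s
dP = 892.576 Pa = 892.576 / 133.322 mmHg = 6.695 mmHg


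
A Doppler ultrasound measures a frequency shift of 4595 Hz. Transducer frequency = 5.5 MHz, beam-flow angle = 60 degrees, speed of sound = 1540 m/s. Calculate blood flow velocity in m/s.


v = fd * c / (2 * f0 * cos(theta))
v = 4595 * 1540 / (2 * 5.5000e+06 * cos(60))
v = 1.287 m/s


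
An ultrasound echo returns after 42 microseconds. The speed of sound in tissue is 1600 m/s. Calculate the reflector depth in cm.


depth = c * t / 2
t = 42 us = 4.2000e-05 s
depth = 1600 * 4.2000e-05 / 2
depth = 0.0336 m = 3.36 cm


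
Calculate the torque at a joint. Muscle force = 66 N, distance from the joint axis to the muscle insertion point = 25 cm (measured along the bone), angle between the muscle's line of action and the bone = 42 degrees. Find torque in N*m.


Torque = F * d * sin(theta)   (moment arm = d*sin(theta))
d = 25 cm = 0.25 m
Torque = 66 * 0.25 * sin(42)
Torque = 11.04 N*m


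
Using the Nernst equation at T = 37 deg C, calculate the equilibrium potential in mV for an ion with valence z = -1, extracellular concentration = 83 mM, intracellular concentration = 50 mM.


E = (RT/(zF)) * ln(C_out/C_in)
T = 37 + 273.15 = 310.15 K
E = (8.314 * 310.15 / (-1 * 96485)) * ln(83/50)
E = -13.54 mV


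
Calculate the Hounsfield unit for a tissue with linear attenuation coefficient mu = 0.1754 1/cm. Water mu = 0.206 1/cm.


HU = ((mu_tissue - mu_water) / mu_water) * 1000
HU = ((0.1754 - 0.206) / 0.206) * 1000
HU = -148.5


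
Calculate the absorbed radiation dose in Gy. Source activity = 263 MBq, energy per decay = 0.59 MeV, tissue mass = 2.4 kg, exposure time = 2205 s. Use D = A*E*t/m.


A = 263 MBq = 2.6300e+08 Bq
E = 0.59 MeV = 9.4518e-14 J
D = A*E*t/m = 2.6300e+08*9.4518e-14*2205/2.4
D = 0.02284 Gy


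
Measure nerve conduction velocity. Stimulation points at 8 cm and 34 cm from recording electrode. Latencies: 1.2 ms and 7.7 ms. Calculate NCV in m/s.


Distance = (34 - 8) / 100 = 0.26 m
dt = (7.7 - 1.2) / 1000 = 0.0065 s
NCV = dist / dt = 40 m/s


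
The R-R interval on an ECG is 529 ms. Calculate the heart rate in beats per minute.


HR = 60 / RR_interval(s)
RR = 529 ms = 0.529 s
HR = 60 / 0.529 = 113.4 bpm


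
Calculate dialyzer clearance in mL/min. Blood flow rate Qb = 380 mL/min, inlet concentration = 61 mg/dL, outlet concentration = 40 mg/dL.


K = Qb * (Cb_in - Cb_out) / Cb_in
K = 380 * (61 - 40) / 61
K = 130.8 mL/min


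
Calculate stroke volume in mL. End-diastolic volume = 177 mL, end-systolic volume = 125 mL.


SV = EDV - ESV
SV = 177 - 125
SV = 52 mL


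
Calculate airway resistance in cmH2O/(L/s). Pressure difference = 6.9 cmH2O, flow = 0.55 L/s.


R = dP / flow
R = 6.9 / 0.55
R = 12.55 cmH2O/(L/s)


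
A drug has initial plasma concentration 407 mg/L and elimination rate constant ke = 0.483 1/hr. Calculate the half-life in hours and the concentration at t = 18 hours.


t_half = ln(2) / ke = 0.693147 / 0.483 = 1.435 hr
C(t) = C0 * exp(-ke*t) = 407 * exp(-0.483*18)
C(18) = 0.06821 mg/L


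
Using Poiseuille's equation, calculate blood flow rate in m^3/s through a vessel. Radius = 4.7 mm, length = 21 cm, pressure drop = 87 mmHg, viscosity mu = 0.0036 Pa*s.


Q = pi*r^4*dP / (8*mu*L)
r = 0.0047 m, L = 0.21 m
dP = 87 mmHg = 11599.014 Pa
Q = 0.00294 m^3/s


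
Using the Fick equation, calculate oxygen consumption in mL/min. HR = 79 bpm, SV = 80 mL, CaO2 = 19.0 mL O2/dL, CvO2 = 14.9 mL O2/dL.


CO = HR*SV = 79*80/1000 = 6.32 L/min
a-v O2 diff = 19.0 - 14.9 = 4.1 mL/dL
VO2 = CO * (CaO2-CvO2) * 10 dL/L
VO2 = 6.32 * 4.1 * 10
VO2 = 259.1 mL/min


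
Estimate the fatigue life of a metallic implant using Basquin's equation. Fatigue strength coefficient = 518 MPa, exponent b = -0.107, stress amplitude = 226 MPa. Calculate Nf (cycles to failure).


sigma_a = sigma_f' * (2Nf)^b
2Nf = (sigma_a/sigma_f')^(1/b)
2Nf = (226/518)^(1/-0.107)
2Nf = 2325.7038
Nf = 1163


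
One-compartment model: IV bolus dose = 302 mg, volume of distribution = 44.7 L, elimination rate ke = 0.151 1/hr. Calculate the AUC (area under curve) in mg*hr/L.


C0 = Dose/Vd = 302/44.7 = 6.75615 mg/L
AUC = C0/ke = 6.75615/0.151
AUC = 44.74 mg*hr/L


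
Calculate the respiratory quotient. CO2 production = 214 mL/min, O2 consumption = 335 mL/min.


RQ = VCO2 / VO2
RQ = 214 / 335
RQ = 0.6388


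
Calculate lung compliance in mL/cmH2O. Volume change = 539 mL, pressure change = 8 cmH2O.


C = dV / dP
C = 539 / 8
C = 67.38 mL/cmH2O


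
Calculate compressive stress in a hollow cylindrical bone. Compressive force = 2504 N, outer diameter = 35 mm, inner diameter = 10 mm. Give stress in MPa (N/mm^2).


A = pi*(r_o^2 - r_i^2)
r_o = 17.5 mm, r_i = 5 mm
A = 883.573 mm^2
sigma = F/A = 2504 / 883.573
sigma = 2.834 MPa


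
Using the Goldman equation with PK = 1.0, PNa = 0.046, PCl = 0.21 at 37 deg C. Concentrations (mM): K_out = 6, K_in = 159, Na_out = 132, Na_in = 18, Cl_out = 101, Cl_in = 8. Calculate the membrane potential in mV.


Vm = (RT/F)*ln((PK*Ko + PNa*Nao + PCl*Cli)/(PK*Ki + PNa*Nai + PCl*Clo))
Numer = 13.752, Denom = 181.038
Vm = -68.88 mV


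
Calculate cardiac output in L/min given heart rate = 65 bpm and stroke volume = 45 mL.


CO = HR * SV
CO = 65 * 45 / 1000
CO = 2.925 L/min


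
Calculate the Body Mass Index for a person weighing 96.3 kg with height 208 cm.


BMI = weight / height^2
height = 208 cm = 2.08 m
BMI = 96.3 / 2.08^2
BMI = 22.26 kg/m^2


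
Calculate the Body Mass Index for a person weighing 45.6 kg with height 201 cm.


BMI = weight / height^2
height = 201 cm = 2.01 m
BMI = 45.6 / 2.01^2
BMI = 11.29 kg/m^2


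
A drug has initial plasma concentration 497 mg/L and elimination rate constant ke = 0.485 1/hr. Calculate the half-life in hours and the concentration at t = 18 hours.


t_half = ln(2) / ke = 0.693147 / 0.485 = 1.429 hr
C(t) = C0 * exp(-ke*t) = 497 * exp(-0.485*18)
C(18) = 0.08035 mg/L


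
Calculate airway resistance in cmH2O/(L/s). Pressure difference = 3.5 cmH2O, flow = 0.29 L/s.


R = dP / flow
R = 3.5 / 0.29
R = 12.07 cmH2O/(L/s)


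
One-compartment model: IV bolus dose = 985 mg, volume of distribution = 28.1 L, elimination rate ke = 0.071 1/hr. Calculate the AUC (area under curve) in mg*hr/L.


C0 = Dose/Vd = 985/28.1 = 35.0534 mg/L
AUC = C0/ke = 35.0534/0.071
AUC = 493.7 mg*hr/L


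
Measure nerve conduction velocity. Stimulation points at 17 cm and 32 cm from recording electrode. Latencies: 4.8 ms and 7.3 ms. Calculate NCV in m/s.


Distance = (32 - 17) / 100 = 0.15 m
dt = (7.3 - 4.8) / 1000 = 0.0025 s
NCV = dist / dt = 60 m/s


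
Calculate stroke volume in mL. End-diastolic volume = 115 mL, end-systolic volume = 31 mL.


SV = EDV - ESV
SV = 115 - 31
SV = 84 mL


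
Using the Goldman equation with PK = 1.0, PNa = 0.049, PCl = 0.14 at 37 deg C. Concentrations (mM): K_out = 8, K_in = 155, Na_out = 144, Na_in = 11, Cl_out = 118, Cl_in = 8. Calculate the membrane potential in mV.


Vm = (RT/F)*ln((PK*Ko + PNa*Nao + PCl*Cli)/(PK*Ki + PNa*Nai + PCl*Clo))
Numer = 16.176, Denom = 172.059
Vm = -63.19 mV


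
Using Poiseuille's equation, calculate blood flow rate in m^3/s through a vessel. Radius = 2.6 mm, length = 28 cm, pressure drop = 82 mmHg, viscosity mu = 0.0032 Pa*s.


Q = pi*r^4*dP / (8*mu*L)
r = 0.0026 m, L = 0.28 m
dP = 82 mmHg = 10932.404 Pa
Q = 2.1896e-04 m^3/s


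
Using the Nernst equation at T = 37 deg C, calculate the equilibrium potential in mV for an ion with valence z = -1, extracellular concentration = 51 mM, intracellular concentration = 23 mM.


E = (RT/(zF)) * ln(C_out/C_in)
T = 37 + 273.15 = 310.15 K
E = (8.314 * 310.15 / (-1 * 96485)) * ln(51/23)
E = -21.28 mV


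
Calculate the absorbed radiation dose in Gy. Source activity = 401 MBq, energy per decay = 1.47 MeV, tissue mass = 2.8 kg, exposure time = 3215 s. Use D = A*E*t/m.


A = 401 MBq = 4.0100e+08 Bq
E = 1.47 MeV = 2.35494e-13 J
D = A*E*t/m = 4.0100e+08*2.35494e-13*3215/2.8
D = 0.1084 Gy


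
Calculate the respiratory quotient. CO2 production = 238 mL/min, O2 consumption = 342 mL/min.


RQ = VCO2 / VO2
RQ = 238 / 342
RQ = 0.6959


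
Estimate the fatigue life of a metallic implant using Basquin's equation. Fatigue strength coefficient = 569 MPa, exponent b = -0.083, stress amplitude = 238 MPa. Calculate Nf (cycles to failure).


sigma_a = sigma_f' * (2Nf)^b
2Nf = (sigma_a/sigma_f')^(1/b)
2Nf = (238/569)^(1/-0.083)
2Nf = 36363.559
Nf = 1.818e+04


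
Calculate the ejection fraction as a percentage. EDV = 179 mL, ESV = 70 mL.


SV = EDV - ESV = 179 - 70 = 109 mL
EF = SV/EDV * 100 = 109/179 * 100
EF = 60.89%


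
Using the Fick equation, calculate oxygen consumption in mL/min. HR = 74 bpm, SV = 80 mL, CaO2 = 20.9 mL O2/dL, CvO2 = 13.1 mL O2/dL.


CO = HR*SV = 74*80/1000 = 5.92 L/min
a-v O2 diff = 20.9 - 13.1 = 7.8 mL/dL
VO2 = CO * (CaO2-CvO2) * 10 dL/L
VO2 = 5.92 * 7.8 * 10
VO2 = 461.8 mL/min


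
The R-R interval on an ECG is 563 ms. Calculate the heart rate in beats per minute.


HR = 60 / RR_interval(s)
RR = 563 ms = 0.563 s
HR = 60 / 0.563 = 106.6 bpm


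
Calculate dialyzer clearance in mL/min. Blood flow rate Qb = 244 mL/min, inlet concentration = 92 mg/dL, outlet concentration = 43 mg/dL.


K = Qb * (Cb_in - Cb_out) / Cb_in
K = 244 * (92 - 43) / 92
K = 130 mL/min


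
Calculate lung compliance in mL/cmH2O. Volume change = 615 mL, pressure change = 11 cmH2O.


C = dV / dP
C = 615 / 11
C = 55.91 mL/cmH2O


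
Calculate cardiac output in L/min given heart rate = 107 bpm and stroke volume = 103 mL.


CO = HR * SV
CO = 107 * 103 / 1000
CO = 11.02 L/min


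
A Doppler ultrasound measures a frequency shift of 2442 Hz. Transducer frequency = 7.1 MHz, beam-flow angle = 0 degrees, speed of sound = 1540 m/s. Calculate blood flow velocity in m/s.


v = fd * c / (2 * f0 * cos(theta))
v = 2442 * 1540 / (2 * 7.1000e+06 * cos(0))
v = 0.2648 m/s


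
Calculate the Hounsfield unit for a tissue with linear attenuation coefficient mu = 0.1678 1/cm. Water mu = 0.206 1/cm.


HU = ((mu_tissue - mu_water) / mu_water) * 1000
HU = ((0.1678 - 0.206) / 0.206) * 1000
HU = -185.4


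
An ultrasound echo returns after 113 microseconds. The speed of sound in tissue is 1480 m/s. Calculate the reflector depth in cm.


depth = c * t / 2
t = 113 us = 1.1300e-04 s
depth = 1480 * 1.1300e-04 / 2
depth = 0.08362 m = 8.362 cm


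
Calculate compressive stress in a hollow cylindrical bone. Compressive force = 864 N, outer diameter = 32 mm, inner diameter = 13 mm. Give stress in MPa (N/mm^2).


A = pi*(r_o^2 - r_i^2)
r_o = 16 mm, r_i = 6.5 mm
A = 671.515 mm^2
sigma = F/A = 864 / 671.515
sigma = 1.287 MPa


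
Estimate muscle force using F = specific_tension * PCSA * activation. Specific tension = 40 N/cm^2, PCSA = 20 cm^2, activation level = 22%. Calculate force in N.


F = sigma * PCSA * activation
F = 40 * 20 * 0.22
F = 176 N


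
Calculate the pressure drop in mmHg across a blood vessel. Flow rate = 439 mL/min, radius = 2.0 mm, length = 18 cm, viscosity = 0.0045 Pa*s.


dP = 8*mu*L*Q / (pi*r^4)
Q = 439 mL/min = 7.31667e-06 m^3/s
dP = 943.232 Pa = 943.232 / 133.322 mmHg = 7.075 mmHg


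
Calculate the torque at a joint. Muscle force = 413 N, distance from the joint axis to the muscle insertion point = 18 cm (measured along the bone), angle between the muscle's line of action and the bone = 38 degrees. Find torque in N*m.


Torque = F * d * sin(theta)   (moment arm = d*sin(theta))
d = 18 cm = 0.18 m
Torque = 413 * 0.18 * sin(38)
Torque = 45.77 N*m


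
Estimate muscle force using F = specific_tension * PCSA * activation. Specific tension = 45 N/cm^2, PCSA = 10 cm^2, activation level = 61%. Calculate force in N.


F = sigma * PCSA * activation
F = 45 * 10 * 0.61
F = 274.5 N


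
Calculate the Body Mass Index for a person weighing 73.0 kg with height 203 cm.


BMI = weight / height^2
height = 203 cm = 2.03 m
BMI = 73.0 / 2.03^2
BMI = 17.71 kg/m^2


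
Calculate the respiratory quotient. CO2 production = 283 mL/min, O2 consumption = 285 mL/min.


RQ = VCO2 / VO2
RQ = 283 / 285
RQ = 0.993


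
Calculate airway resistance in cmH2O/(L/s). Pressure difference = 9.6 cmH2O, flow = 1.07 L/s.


R = dP / flow
R = 9.6 / 1.07
R = 8.972 cmH2O/(L/s)


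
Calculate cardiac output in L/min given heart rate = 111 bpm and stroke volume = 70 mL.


CO = HR * SV
CO = 111 * 70 / 1000
CO = 7.77 L/min


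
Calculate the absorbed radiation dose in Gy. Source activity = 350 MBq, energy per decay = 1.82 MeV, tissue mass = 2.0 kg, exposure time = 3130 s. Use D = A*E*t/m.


A = 350 MBq = 3.5000e+08 Bq
E = 1.82 MeV = 2.91564e-13 J
D = A*E*t/m = 3.5000e+08*2.91564e-13*3130/2.0
D = 0.1597 Gy


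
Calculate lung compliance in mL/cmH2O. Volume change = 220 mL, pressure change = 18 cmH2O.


C = dV / dP
C = 220 / 18
C = 12.22 mL/cmH2O


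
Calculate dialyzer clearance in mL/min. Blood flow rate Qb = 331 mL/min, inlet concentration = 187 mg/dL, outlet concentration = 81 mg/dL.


K = Qb * (Cb_in - Cb_out) / Cb_in
K = 331 * (187 - 81) / 187
K = 187.6 mL/min


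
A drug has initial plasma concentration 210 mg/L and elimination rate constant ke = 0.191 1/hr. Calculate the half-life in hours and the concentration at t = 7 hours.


t_half = ln(2) / ke = 0.693147 / 0.191 = 3.629 hr
C(t) = C0 * exp(-ke*t) = 210 * exp(-0.191*7)
C(7) = 55.15 mg/L


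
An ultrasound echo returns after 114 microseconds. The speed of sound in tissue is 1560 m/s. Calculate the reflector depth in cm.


depth = c * t / 2
t = 114 us = 1.1400e-04 s
depth = 1560 * 1.1400e-04 / 2
depth = 0.08892 m = 8.892 cm


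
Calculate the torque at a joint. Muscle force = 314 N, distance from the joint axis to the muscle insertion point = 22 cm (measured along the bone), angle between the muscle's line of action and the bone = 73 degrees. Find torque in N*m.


Torque = F * d * sin(theta)   (moment arm = d*sin(theta))
d = 22 cm = 0.22 m
Torque = 314 * 0.22 * sin(73)
Torque = 66.06 N*m


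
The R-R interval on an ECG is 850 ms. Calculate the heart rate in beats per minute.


HR = 60 / RR_interval(s)
RR = 850 ms = 0.85 s
HR = 60 / 0.85 = 70.59 bpm


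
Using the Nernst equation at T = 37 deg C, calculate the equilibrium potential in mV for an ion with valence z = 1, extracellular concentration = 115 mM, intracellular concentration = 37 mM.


E = (RT/(zF)) * ln(C_out/C_in)
T = 37 + 273.15 = 310.15 K
E = (8.314 * 310.15 / (1 * 96485)) * ln(115/37)
E = 30.31 mV


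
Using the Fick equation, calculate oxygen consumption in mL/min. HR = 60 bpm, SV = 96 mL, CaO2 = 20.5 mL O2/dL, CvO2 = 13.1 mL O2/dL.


CO = HR*SV = 60*96/1000 = 5.76 L/min
a-v O2 diff = 20.5 - 13.1 = 7.4 mL/dL
VO2 = CO * (CaO2-CvO2) * 10 dL/L
VO2 = 5.76 * 7.4 * 10
VO2 = 426.2 mL/min


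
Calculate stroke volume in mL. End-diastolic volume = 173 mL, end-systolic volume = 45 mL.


SV = EDV - ESV
SV = 173 - 45
SV = 128 mL


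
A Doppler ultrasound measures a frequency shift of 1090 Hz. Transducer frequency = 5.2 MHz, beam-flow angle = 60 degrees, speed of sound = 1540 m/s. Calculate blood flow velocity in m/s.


v = fd * c / (2 * f0 * cos(theta))
v = 1090 * 1540 / (2 * 5.2000e+06 * cos(60))
v = 0.3228 m/s


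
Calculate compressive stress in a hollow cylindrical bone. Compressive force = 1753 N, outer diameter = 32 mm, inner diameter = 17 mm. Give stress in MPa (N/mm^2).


A = pi*(r_o^2 - r_i^2)
r_o = 16 mm, r_i = 8.5 mm
A = 577.268 mm^2
sigma = F/A = 1753 / 577.268
sigma = 3.037 MPa


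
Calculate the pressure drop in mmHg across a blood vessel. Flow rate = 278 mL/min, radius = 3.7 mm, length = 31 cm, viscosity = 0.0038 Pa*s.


dP = 8*mu*L*Q / (pi*r^4)
Q = 278 mL/min = 4.63333e-06 m^3/s
dP = 74.1603 Pa = 74.1603 / 133.322 mmHg = 0.5562 mmHg


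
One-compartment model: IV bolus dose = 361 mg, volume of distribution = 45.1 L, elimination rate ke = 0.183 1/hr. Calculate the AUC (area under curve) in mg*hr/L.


C0 = Dose/Vd = 361/45.1 = 8.00443 mg/L
AUC = C0/ke = 8.00443/0.183
AUC = 43.74 mg*hr/L


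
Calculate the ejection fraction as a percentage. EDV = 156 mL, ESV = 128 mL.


SV = EDV - ESV = 156 - 128 = 28 mL
EF = SV/EDV * 100 = 28/156 * 100
EF = 17.95%


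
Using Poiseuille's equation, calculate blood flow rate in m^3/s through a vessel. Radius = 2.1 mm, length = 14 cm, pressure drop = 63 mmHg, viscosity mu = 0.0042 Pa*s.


Q = pi*r^4*dP / (8*mu*L)
r = 0.0021 m, L = 0.14 m
dP = 63 mmHg = 8399.286 Pa
Q = 1.0909e-04 m^3/s


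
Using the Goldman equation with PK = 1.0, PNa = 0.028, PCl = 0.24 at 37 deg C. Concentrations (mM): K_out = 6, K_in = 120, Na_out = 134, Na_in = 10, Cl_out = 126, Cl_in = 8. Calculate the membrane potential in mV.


Vm = (RT/F)*ln((PK*Ko + PNa*Nao + PCl*Cli)/(PK*Ki + PNa*Nai + PCl*Clo))
Numer = 11.672, Denom = 150.52
Vm = -68.33 mV


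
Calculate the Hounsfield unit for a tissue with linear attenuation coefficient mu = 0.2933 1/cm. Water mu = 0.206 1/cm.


HU = ((mu_tissue - mu_water) / mu_water) * 1000
HU = ((0.2933 - 0.206) / 0.206) * 1000
HU = 423.8


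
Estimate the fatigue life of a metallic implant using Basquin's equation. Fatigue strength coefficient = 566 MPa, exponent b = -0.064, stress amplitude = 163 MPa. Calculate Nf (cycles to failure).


sigma_a = sigma_f' * (2Nf)^b
2Nf = (sigma_a/sigma_f')^(1/b)
2Nf = (163/566)^(1/-0.064)
2Nf = 2.8010794e+08
Nf = 1.4005e+08


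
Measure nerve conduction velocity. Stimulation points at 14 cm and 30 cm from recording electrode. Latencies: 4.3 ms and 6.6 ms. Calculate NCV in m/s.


Distance = (30 - 14) / 100 = 0.16 m
dt = (6.6 - 4.3) / 1000 = 0.0023 s
NCV = dist / dt = 69.57 m/s


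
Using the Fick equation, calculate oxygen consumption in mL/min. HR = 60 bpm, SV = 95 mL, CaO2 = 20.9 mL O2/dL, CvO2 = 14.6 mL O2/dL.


CO = HR*SV = 60*95/1000 = 5.7 L/min
a-v O2 diff = 20.9 - 14.6 = 6.3 mL/dL
VO2 = CO * (CaO2-CvO2) * 10 dL/L
VO2 = 5.7 * 6.3 * 10
VO2 = 359.1 mL/min


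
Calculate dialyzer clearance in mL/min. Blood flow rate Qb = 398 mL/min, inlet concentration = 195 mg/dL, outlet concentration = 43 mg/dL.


K = Qb * (Cb_in - Cb_out) / Cb_in
K = 398 * (195 - 43) / 195
K = 310.2 mL/min


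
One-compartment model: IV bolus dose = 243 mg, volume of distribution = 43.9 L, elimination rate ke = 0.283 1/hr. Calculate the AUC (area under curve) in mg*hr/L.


C0 = Dose/Vd = 243/43.9 = 5.53531 mg/L
AUC = C0/ke = 5.53531/0.283
AUC = 19.56 mg*hr/L


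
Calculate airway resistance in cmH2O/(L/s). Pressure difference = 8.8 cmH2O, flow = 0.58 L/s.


R = dP / flow
R = 8.8 / 0.58
R = 15.17 cmH2O/(L/s)


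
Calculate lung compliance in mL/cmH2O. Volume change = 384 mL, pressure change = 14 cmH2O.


C = dV / dP
C = 384 / 14
C = 27.43 mL/cmH2O


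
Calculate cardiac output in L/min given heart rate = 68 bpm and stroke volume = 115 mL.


CO = HR * SV
CO = 68 * 115 / 1000
CO = 7.82 L/min


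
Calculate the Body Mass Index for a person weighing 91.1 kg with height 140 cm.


BMI = weight / height^2
height = 140 cm = 1.4 m
BMI = 91.1 / 1.4^2
BMI = 46.48 kg/m^2


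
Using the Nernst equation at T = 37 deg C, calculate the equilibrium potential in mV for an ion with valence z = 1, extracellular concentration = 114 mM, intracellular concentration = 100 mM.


E = (RT/(zF)) * ln(C_out/C_in)
T = 37 + 273.15 = 310.15 K
E = (8.314 * 310.15 / (1 * 96485)) * ln(114/100)
E = 3.502 mV


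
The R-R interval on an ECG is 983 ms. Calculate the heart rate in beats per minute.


HR = 60 / RR_interval(s)
RR = 983 ms = 0.983 s
HR = 60 / 0.983 = 61.04 bpm


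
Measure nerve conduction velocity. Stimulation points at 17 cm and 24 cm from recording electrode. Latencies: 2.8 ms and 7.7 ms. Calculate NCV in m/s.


Distance = (24 - 17) / 100 = 0.07 m
dt = (7.7 - 2.8) / 1000 = 0.0049 s
NCV = dist / dt = 14.29 m/s


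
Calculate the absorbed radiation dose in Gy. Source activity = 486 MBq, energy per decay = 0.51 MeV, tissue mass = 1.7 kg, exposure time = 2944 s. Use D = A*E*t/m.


A = 486 MBq = 4.8600e+08 Bq
E = 0.51 MeV = 8.1702e-14 J
D = A*E*t/m = 4.8600e+08*8.1702e-14*2944/1.7
D = 0.06876 Gy


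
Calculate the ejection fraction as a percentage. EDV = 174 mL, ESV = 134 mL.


SV = EDV - ESV = 174 - 134 = 40 mL
EF = SV/EDV * 100 = 40/174 * 100
EF = 22.99%


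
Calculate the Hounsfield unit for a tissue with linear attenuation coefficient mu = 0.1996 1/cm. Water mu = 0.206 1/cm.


HU = ((mu_tissue - mu_water) / mu_water) * 1000
HU = ((0.1996 - 0.206) / 0.206) * 1000
HU = -31.07


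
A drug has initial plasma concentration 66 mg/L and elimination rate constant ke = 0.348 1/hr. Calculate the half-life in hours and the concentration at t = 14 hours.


t_half = ln(2) / ke = 0.693147 / 0.348 = 1.992 hr
C(t) = C0 * exp(-ke*t) = 66 * exp(-0.348*14)
C(14) = 0.5054 mg/L


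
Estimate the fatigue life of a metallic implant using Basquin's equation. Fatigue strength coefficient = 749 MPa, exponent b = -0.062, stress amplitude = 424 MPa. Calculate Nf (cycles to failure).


sigma_a = sigma_f' * (2Nf)^b
2Nf = (sigma_a/sigma_f')^(1/b)
2Nf = (424/749)^(1/-0.062)
2Nf = 9677.0126
Nf = 4839


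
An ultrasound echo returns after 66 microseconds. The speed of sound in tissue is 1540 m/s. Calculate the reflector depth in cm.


depth = c * t / 2
t = 66 us = 6.6000e-05 s
depth = 1540 * 6.6000e-05 / 2
depth = 0.05082 m = 5.082 cm


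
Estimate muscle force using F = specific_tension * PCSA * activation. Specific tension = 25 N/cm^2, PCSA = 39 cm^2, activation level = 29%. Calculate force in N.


F = sigma * PCSA * activation
F = 25 * 39 * 0.29
F = 282.8 N


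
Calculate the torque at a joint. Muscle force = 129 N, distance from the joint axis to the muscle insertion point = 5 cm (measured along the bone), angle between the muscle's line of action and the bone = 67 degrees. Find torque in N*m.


Torque = F * d * sin(theta)   (moment arm = d*sin(theta))
d = 5 cm = 0.05 m
Torque = 129 * 0.05 * sin(67)
Torque = 5.937 N*m


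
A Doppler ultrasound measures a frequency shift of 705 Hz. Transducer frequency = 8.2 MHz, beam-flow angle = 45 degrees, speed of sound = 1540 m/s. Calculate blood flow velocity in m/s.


v = fd * c / (2 * f0 * cos(theta))
v = 705 * 1540 / (2 * 8.2000e+06 * cos(45))
v = 0.09362 m/s


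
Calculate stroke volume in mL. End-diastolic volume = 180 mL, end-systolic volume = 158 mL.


SV = EDV - ESV
SV = 180 - 158
SV = 22 mL


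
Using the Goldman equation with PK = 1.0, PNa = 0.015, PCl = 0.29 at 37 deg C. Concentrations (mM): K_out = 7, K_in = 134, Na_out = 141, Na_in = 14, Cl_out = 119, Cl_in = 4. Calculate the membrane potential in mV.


Vm = (RT/F)*ln((PK*Ko + PNa*Nao + PCl*Cli)/(PK*Ki + PNa*Nai + PCl*Clo))
Numer = 10.275, Denom = 168.72
Vm = -74.79 mV


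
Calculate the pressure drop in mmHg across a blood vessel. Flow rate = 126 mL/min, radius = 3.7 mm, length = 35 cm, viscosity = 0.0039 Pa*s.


dP = 8*mu*L*Q / (pi*r^4)
Q = 126 mL/min = 2.1e-06 m^3/s
dP = 38.948 Pa = 38.948 / 133.322 mmHg = 0.2921 mmHg


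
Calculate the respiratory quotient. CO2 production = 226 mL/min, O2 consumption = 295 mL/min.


RQ = VCO2 / VO2
RQ = 226 / 295
RQ = 0.7661


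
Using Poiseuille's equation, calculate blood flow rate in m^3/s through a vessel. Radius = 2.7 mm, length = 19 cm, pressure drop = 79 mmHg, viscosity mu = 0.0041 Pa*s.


Q = pi*r^4*dP / (8*mu*L)
r = 0.0027 m, L = 0.19 m
dP = 79 mmHg = 10532.438 Pa
Q = 2.8217e-04 m^3/s


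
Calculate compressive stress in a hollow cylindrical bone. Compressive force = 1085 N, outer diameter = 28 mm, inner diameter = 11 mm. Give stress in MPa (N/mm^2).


A = pi*(r_o^2 - r_i^2)
r_o = 14 mm, r_i = 5.5 mm
A = 520.719 mm^2
sigma = F/A = 1085 / 520.719
sigma = 2.084 MPa


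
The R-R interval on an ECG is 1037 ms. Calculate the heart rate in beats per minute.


HR = 60 / RR_interval(s)
RR = 1037 ms = 1.037 s
HR = 60 / 1.037 = 57.86 bpm


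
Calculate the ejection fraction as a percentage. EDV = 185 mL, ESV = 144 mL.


SV = EDV - ESV = 185 - 144 = 41 mL
EF = SV/EDV * 100 = 41/185 * 100
EF = 22.16%


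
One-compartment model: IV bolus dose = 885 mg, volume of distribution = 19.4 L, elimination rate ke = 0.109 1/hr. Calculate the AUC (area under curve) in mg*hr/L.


C0 = Dose/Vd = 885/19.4 = 45.6186 mg/L
AUC = C0/ke = 45.6186/0.109
AUC = 418.5 mg*hr/L


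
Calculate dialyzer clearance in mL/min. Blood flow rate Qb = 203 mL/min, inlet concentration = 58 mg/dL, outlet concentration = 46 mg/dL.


K = Qb * (Cb_in - Cb_out) / Cb_in
K = 203 * (58 - 46) / 58
K = 42 mL/min


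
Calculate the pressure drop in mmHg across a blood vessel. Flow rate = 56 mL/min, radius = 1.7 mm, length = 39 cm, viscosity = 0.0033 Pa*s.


dP = 8*mu*L*Q / (pi*r^4)
Q = 56 mL/min = 9.33333e-07 m^3/s
dP = 366.235 Pa = 366.235 / 133.322 mmHg = 2.747 mmHg


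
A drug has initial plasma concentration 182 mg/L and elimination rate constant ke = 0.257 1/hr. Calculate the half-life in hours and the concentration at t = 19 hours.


t_half = ln(2) / ke = 0.693147 / 0.257 = 2.697 hr
C(t) = C0 * exp(-ke*t) = 182 * exp(-0.257*19)
C(19) = 1.379 mg/L


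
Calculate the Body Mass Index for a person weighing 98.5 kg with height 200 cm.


BMI = weight / height^2
height = 200 cm = 2 m
BMI = 98.5 / 2^2
BMI = 24.62 kg/m^2


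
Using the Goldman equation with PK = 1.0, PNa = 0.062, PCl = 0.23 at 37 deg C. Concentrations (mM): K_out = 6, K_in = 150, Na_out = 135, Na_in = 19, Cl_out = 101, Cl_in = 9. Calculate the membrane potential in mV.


Vm = (RT/F)*ln((PK*Ko + PNa*Nao + PCl*Cli)/(PK*Ki + PNa*Nai + PCl*Clo))
Numer = 16.44, Denom = 174.408
Vm = -63.12 mV


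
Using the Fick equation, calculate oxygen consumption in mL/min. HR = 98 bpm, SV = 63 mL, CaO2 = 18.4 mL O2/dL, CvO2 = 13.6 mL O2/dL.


CO = HR*SV = 98*63/1000 = 6.174 L/min
a-v O2 diff = 18.4 - 13.6 = 4.8 mL/dL
VO2 = CO * (CaO2-CvO2) * 10 dL/L
VO2 = 6.174 * 4.8 * 10
VO2 = 296.4 mL/min


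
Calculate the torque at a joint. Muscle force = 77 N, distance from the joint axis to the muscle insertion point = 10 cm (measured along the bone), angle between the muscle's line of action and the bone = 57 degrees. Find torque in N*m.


Torque = F * d * sin(theta)   (moment arm = d*sin(theta))
d = 10 cm = 0.1 m
Torque = 77 * 0.1 * sin(57)
Torque = 6.458 N*m


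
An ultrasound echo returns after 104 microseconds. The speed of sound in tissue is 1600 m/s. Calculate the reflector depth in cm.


depth = c * t / 2
t = 104 us = 1.0400e-04 s
depth = 1600 * 1.0400e-04 / 2
depth = 0.0832 m = 8.32 cm


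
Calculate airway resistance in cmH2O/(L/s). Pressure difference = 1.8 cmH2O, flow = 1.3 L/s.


R = dP / flow
R = 1.8 / 1.3
R = 1.385 cmH2O/(L/s)


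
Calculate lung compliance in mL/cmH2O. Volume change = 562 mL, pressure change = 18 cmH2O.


C = dV / dP
C = 562 / 18
C = 31.22 mL/cmH2O


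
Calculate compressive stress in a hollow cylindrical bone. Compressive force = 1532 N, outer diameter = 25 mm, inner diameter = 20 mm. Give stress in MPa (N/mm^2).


A = pi*(r_o^2 - r_i^2)
r_o = 12.5 mm, r_i = 10 mm
A = 176.715 mm^2
sigma = F/A = 1532 / 176.715
sigma = 8.669 MPa


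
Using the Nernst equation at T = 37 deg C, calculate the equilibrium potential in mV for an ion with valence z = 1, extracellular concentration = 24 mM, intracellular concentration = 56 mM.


E = (RT/(zF)) * ln(C_out/C_in)
T = 37 + 273.15 = 310.15 K
E = (8.314 * 310.15 / (1 * 96485)) * ln(24/56)
E = -22.64 mV


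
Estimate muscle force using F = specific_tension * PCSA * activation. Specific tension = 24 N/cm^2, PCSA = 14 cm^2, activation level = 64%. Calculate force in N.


F = sigma * PCSA * activation
F = 24 * 14 * 0.64
F = 215 N


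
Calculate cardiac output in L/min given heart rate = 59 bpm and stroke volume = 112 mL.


CO = HR * SV
CO = 59 * 112 / 1000
CO = 6.608 L/min


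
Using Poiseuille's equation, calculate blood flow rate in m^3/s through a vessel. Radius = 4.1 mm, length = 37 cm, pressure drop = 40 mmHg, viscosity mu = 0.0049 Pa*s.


Q = pi*r^4*dP / (8*mu*L)
r = 0.0041 m, L = 0.37 m
dP = 40 mmHg = 5332.88 Pa
Q = 3.2641e-04 m^3/s


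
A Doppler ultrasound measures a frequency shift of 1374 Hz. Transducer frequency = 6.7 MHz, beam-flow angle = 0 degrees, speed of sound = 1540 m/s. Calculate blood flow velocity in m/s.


v = fd * c / (2 * f0 * cos(theta))
v = 1374 * 1540 / (2 * 6.7000e+06 * cos(0))
v = 0.1579 m/s


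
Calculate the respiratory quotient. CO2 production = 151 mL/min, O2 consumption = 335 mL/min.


RQ = VCO2 / VO2
RQ = 151 / 335
RQ = 0.4507


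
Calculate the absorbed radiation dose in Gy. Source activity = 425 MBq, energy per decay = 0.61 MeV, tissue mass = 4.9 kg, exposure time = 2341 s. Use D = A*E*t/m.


A = 425 MBq = 4.2500e+08 Bq
E = 0.61 MeV = 9.7722e-14 J
D = A*E*t/m = 4.2500e+08*9.7722e-14*2341/4.9
D = 0.01984 Gy


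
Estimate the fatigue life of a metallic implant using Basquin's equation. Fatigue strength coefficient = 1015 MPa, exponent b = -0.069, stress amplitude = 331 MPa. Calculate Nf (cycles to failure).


sigma_a = sigma_f' * (2Nf)^b
2Nf = (sigma_a/sigma_f')^(1/b)
2Nf = (331/1015)^(1/-0.069)
2Nf = 11290816
Nf = 5.6454e+06


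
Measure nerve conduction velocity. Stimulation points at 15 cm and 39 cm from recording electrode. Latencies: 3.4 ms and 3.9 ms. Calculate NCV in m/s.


Distance = (39 - 15) / 100 = 0.24 m
dt = (3.9 - 3.4) / 1000 = 5.0000e-04 s
NCV = dist / dt = 480 m/s


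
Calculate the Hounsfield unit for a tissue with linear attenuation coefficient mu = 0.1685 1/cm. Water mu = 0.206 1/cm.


HU = ((mu_tissue - mu_water) / mu_water) * 1000
HU = ((0.1685 - 0.206) / 0.206) * 1000
HU = -182


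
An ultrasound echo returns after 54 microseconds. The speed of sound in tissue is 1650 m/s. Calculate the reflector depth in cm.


depth = c * t / 2
t = 54 us = 5.4000e-05 s
depth = 1650 * 5.4000e-05 / 2
depth = 0.04455 m = 4.455 cm


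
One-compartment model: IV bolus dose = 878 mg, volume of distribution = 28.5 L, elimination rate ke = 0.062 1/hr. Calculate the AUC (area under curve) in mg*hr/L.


C0 = Dose/Vd = 878/28.5 = 30.807 mg/L
AUC = C0/ke = 30.807/0.062
AUC = 496.9 mg*hr/L


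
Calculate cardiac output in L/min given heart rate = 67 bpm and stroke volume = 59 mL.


CO = HR * SV
CO = 67 * 59 / 1000
CO = 3.953 L/min


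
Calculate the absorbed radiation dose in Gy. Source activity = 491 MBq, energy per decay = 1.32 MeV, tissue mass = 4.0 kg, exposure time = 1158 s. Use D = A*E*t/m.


A = 491 MBq = 4.9100e+08 Bq
E = 1.32 MeV = 2.11464e-13 J
D = A*E*t/m = 4.9100e+08*2.11464e-13*1158/4.0
D = 0.03006 Gy


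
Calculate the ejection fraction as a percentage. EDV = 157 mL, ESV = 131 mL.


SV = EDV - ESV = 157 - 131 = 26 mL
EF = SV/EDV * 100 = 26/157 * 100
EF = 16.56%


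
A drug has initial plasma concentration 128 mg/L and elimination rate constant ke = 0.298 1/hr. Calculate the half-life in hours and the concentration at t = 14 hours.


t_half = ln(2) / ke = 0.693147 / 0.298 = 2.326 hr
C(t) = C0 * exp(-ke*t) = 128 * exp(-0.298*14)
C(14) = 1.974 mg/L


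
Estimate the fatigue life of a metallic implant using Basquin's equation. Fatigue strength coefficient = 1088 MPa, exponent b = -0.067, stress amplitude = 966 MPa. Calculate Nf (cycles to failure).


sigma_a = sigma_f' * (2Nf)^b
2Nf = (sigma_a/sigma_f')^(1/b)
2Nf = (966/1088)^(1/-0.067)
2Nf = 5.9009499
Nf = 2.95


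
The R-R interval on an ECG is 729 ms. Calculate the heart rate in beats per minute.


HR = 60 / RR_interval(s)
RR = 729 ms = 0.729 s
HR = 60 / 0.729 = 82.3 bpm


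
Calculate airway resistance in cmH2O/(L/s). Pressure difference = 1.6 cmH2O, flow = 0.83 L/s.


R = dP / flow
R = 1.6 / 0.83
R = 1.928 cmH2O/(L/s)


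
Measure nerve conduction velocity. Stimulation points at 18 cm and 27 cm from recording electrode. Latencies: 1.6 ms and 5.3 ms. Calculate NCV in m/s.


Distance = (27 - 18) / 100 = 0.09 m
dt = (5.3 - 1.6) / 1000 = 0.0037 s
NCV = dist / dt = 24.32 m/s


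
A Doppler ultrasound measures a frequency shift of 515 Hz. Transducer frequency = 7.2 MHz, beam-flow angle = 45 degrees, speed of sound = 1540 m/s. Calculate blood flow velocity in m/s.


v = fd * c / (2 * f0 * cos(theta))
v = 515 * 1540 / (2 * 7.2000e+06 * cos(45))
v = 0.07789 m/s


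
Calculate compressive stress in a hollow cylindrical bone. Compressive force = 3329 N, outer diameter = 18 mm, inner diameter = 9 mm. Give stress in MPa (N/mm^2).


A = pi*(r_o^2 - r_i^2)
r_o = 9 mm, r_i = 4.5 mm
A = 190.852 mm^2
sigma = F/A = 3329 / 190.852
sigma = 17.44 MPa


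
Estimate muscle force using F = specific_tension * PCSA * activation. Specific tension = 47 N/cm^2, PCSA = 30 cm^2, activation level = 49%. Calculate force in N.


F = sigma * PCSA * activation
F = 47 * 30 * 0.49
F = 690.9 N


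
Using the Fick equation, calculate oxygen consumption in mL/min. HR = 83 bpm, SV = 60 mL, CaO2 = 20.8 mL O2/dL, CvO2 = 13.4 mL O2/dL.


CO = HR*SV = 83*60/1000 = 4.98 L/min
a-v O2 diff = 20.8 - 13.4 = 7.4 mL/dL
VO2 = CO * (CaO2-CvO2) * 10 dL/L
VO2 = 4.98 * 7.4 * 10
VO2 = 368.5 mL/min
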